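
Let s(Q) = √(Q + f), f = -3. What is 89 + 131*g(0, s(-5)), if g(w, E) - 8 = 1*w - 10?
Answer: -173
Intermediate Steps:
s(Q) = √(-3 + Q) (s(Q) = √(Q - 3) = √(-3 + Q))
g(w, E) = -2 + w (g(w, E) = 8 + (1*w - 10) = 8 + (w - 10) = 8 + (-10 + w) = -2 + w)
89 + 131*g(0, s(-5)) = 89 + 131*(-2 + 0) = 89 + 131*(-2) = 89 - 262 = -173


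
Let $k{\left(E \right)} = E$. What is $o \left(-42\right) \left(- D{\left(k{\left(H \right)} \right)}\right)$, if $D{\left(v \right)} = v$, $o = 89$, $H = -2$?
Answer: $-7476$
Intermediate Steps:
$o \left(-42\right) \left(- D{\left(k{\left(H \right)} \right)}\right) = 89 \left(-42\right) \left(\left(-1\right) \left(-2\right)\right) = \left(-3738\right) 2 = -7476$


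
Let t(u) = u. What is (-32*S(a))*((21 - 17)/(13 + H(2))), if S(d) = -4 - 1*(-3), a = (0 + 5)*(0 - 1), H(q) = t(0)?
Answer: 128/13 ≈ 9.8462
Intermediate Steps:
H(q) = 0
a = -5 (a = 5*(-1) = -5)
S(d) = -1 (S(d) = -4 + 3 = -1)
(-32*S(a))*((21 - 17)/(13 + H(2))) = (-32*(-1))*((21 - 17)/(13 + 0)) = 32*(4/13) = 128/13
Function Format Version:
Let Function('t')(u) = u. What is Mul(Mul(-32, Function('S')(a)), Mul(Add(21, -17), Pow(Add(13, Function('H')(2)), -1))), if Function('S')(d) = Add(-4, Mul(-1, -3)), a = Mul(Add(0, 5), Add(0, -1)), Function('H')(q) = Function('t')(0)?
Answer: Rational(128, 13) ≈ 9.8462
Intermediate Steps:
Function('H')(q) = 0
a = -5 (a = Mul(5, -1) = -5)
Function('S')(d) = -1 (Function('S')(d) = Add(-4, 3) = -1)
Mul(Mul(-32, Function('S')(a)), Mul(Add(21, -17), Pow(Add(13, Function('H')(2)), -1))) = Mul(Mul(-32, -1), Mul(Add(21, -17), Pow(Add(13, 0), -1))) = Mul(32, Mul(4, Pow(13, -1))) = Mul(32, Mul(4, Rational(1, 13))) = Mul(32, Rational(4, 13)) = Rational(128, 13)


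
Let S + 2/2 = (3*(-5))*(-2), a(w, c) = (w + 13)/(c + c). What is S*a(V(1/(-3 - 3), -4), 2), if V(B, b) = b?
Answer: 261/4 ≈ 65.250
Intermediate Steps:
a(w, c) = (13 + w)/(2*c) (a(w, c) = (13 + w)/((2*c)) = (13 + w)*(1/(2*c)) = (13 + w)/(2*c))
S = 29 (S = -1 + (3*(-5))*(-2) = -1 - 15*(-2) = -1 + 30 = 29)
S*a(V(1/(-3 - 3), -4), 2) = 29*((1/2)*(13 - 4)/2) = 29*((1/2)*(1/2)*9) = 29*(9/4) = 261/4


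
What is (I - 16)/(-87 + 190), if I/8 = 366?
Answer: 2912/103 ≈ 28.272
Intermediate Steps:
I = 2928 (I = 8*366 = 2928)
(I - 16)/(-87 + 190) = (2928 - 16)/(-87 + 190) = 2912/103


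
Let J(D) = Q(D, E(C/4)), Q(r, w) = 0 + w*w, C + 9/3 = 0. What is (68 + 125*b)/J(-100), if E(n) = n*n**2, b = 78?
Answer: 40214528/729 ≈ 55164.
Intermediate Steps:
C = -3 (C = -3 + 0 = -3)
E(n) = n**3
Q(r, w) = w**2 (Q(r, w) = 0 + w**2 = w**2)
J(D) = 729/4096 (J(D) = ((-3/4)**3)**2 = (-27/64)**2 = 729/4096)
(68 + 125*b)/J(-100) = (68 + 125*78)/(729/4096) = (68 + 9750)*(4096/729) = 9818*(4096/729) = 40214528/729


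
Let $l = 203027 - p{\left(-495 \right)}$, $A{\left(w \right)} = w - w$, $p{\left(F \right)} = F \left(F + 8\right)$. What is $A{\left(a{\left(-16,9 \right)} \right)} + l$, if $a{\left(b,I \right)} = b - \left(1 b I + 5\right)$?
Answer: $-38038$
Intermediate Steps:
$p{\left(F \right)} = F \left(8 + F\right)$
$a{\left(b,I \right)} = -5 + b - I b$ ($a{\left(b,I \right)} = b - \left(b I + 5\right) = b - \left(I b + 5\right) = b - \left(5 + I b\right) = -5 + b - I b$)
$A{\left(w \right)} = 0$
$l = -38038$ ($l = 203027 - - 495 \left(8 - 495\right) = 203027 - \left(-495\right) \left(-487\right) = 203027 - 241065 = -38038$)
$A{\left(a{\left(-16,9 \right)} \right)} + l = 0 - 38038 = -38038$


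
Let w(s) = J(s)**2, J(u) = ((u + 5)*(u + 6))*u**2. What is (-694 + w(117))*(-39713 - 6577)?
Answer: -1953262048968394297980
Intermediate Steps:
J(u) = u**2*(5 + u)*(6 + u) (J(u) = ((5 + u)*(6 + u))*u**2 = u**2*(5 + u)*(6 + u))
w(s) = s**4*(30 + s**2 + 11*s)**2 (w(s) = (s**2*(30 + s**2 + 11*s))**2 = s**4*(30 + s**2 + 11*s)**2)
(-694 + w(117))*(-39713 - 6577) = (-694 + 117**4*(30 + 117**2 + 11*117)**2)*(-39713 - 6577) = (-694 + 187388721*(30 + 13689 + 1287)**2)*(-46290) = (-694 + 187388721*15006**2)*(-46290) = (-694 + 187388721*225180036)*(-46290) = (-694 + 42196198940773956)*(-46290) = 42196198940773262*(-46290) = -1953262048968394297980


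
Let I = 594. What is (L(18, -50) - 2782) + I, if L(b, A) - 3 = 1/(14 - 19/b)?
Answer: -509087/233 ≈ -2184.9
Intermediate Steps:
L(b, A) = 3 + 1/(14 - 19/b)
(L(18, -50) - 2782) + I = ((-57 + 43*18)/(-19 + 14*18) - 2782) + 594 = ((-57 + 774)/(-19 + 252) - 2782) + 594 = (717/233 - 2782) + 594 = -647489/233 + 594 = -509087/233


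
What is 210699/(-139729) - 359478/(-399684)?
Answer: -5663919609/9307907606 ≈ -0.60851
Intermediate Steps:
210699/(-139729) - 359478/(-399684) = 210699*(-1/139729) - 359478*(-1/399684) = -210699/139729 + 59913/66614 = -5663919609/9307907606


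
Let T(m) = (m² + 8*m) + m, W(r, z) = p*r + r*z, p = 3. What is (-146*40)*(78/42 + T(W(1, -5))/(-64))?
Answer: -169725/14 ≈ -12123.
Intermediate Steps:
W(r, z) = 3*r + r*z
T(m) = m² + 9*m
(-146*40)*(78/42 + T(W(1, -5))/(-64)) = (-146*40)*(78/42 + ((1*(3 - 5))*(9 + 1*(3 - 5)))/(-64)) = -5840*(78*(1/42) + ((1*(-2))*(9 + 1*(-2)))*(-1/64)) = -5840*(13/7 - 2*(9 - 2)*(-1/64)) = -5840*(13/7 - 2*7*(-1/64)) = -5840*(13/7 - 14*(-1/64)) = -5840*(13/7 + 7/32) = -5840*465/224 = -169725/14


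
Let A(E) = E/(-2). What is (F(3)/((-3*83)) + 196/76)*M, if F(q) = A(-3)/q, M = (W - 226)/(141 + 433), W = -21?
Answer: -316979/285852 ≈ -1.1089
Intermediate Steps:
A(E) = -E/2 (A(E) = E*(-½) = -E/2)
M = -247/574 (M = (-21 - 226)/(141 + 433) = -247/574 ≈ -0.43031)
F(q) = 3/(2*q) (F(q) = (-½*(-3))/q = 3/(2*q))
(F(3)/((-3*83)) + 196/76)*M = (((3/2)/3)/((-3*83)) + 196/76)*(-247/574) = (((3/2)*(⅓))/(-249) + 196*(1/76))*(-247/574) = ((½)*(-1/249) + 49/19)*(-247/574) = (-1/498 + 49/19)*(-247/574) = (24383/9462)*(-247/574) = -316979/285852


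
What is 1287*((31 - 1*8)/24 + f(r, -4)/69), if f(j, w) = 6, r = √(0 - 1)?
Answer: 247533/184 ≈ 1345.3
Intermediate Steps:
r = I (r = √(-1) = I ≈ 1.0*I)
1287*((31 - 1*8)/24 + f(r, -4)/69) = 1287*((31 - 1*8)/24 + 6/69) = 1287*((31 - 8)*(1/24) + 6*(1/69)) = 1287*(23*(1/24) + 2/23) = 1287*(23/24 + 2/23) = 1287*(577/552) = 247533/184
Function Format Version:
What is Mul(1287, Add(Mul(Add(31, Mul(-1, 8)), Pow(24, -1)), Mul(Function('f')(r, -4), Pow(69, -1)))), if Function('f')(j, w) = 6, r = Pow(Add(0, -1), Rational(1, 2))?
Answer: Rational(247533, 184) ≈ 1345.3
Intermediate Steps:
r = I (r = Pow(-1, Rational(1, 2)) = I ≈ Mul(1.0000, I))
Mul(1287, Add(Mul(Add(31, Mul(-1, 8)), Pow(24, -1)), Mul(Function('f')(r, -4), Pow(69, -1)))) = Mul(1287, Add(Mul(Add(31, Mul(-1, 8)), Pow(24, -1)), Mul(6, Pow(69, -1)))) = Mul(1287, Add(Mul(Add(31, -8), Rational(1, 24)), Mul(6, Rational(1, 69)))) = Mul(1287, Add(Mul(23, Rational(1, 24)), Rational(2, 23))) = Mul(1287, Add(Rational(23, 24), Rational(2, 23))) = Mul(1287, Rational(577, 552)) = Rational(247533, 184)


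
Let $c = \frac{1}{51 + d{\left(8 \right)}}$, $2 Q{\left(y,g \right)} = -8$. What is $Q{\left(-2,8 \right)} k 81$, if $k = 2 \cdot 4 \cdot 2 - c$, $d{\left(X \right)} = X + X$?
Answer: $- \frac{347004}{67} \approx -5179.2$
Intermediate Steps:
$Q{\left(y,g \right)} = -4$ ($Q{\left(y,g \right)} = \frac{1}{2} \left(-8\right) = -4$)
$d{\left(X \right)} = 2 X$
$c = \frac{1}{67}$ ($c = \frac{1}{51 + 2 \cdot 8} = \frac{1}{51 + 16} = \frac{1}{67} \approx 0.014925$)
$k = \frac{1071}{67}$ ($k = 2 \cdot 4 \cdot 2 - \frac{1}{67} = 8 \cdot 2 - \frac{1}{67} = 16 - \frac{1}{67} = \frac{1071}{67} \approx 15.985$)
$Q{\left(-2,8 \right)} k 81 = \left(-4\right) \frac{1071}{67} \cdot 81 = \left(- \frac{4284}{67}\right) 81 = - \frac{347004}{67}$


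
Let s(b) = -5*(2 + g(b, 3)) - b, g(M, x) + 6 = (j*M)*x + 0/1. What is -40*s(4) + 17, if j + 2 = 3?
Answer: 1777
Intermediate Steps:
j = 1 (j = -2 + 3 = 1)
g(M, x) = -6 + M*x (g(M, x) = -6 + ((1*M)*x + 0/1) = -6 + (M*x + 0*1) = -6 + (M*x + 0) = -6 + M*x)
s(b) = 20 - 16*b (s(b) = -5*(2 + (-6 + b*3)) - b = -5*(2 + (-6 + 3*b)) - b = -5*(-4 + 3*b) - b = (20 - 15*b) - b = 20 - 16*b)
-40*s(4) + 17 = -40*(20 - 16*4) + 17 = -40*(20 - 64) + 17 = -40*(-44) + 17 = 1760 + 17 = 1777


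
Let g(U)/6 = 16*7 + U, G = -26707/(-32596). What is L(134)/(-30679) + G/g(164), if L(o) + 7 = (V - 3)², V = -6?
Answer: -3175100171/1656021004704 ≈ -0.0019173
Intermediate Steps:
L(o) = 74 (L(o) = -7 + (-6 - 3)² = -7 + (-9)² = -7 + 81 = 74)
G = 26707/32596 (G = -26707*(-1/32596) = 26707/32596 ≈ 0.81933)
g(U) = 672 + 6*U (g(U) = 6*(16*7 + U) = 6*(112 + U) = 672 + 6*U)
L(134)/(-30679) + G/g(164) = 74/(-30679) + 26707/(32596*(672 + 6*164)) = 74*(-1/30679) + 26707/(32596*(672 + 984)) = -74/30679 + (26707/32596)/1656 = -74/30679 + (26707/32596)*(1/1656) = -74/30679 + 26707/53978976 = -3175100171/1656021004704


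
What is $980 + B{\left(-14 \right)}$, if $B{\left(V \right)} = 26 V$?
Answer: $616$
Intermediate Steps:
$980 + B{\left(-14 \right)} = 980 + 26 \left(-14\right) = 980 - 364 = 616$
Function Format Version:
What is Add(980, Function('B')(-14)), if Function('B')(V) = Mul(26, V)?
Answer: 616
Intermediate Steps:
Add(980, Function('B')(-14)) = Add(980, Mul(26, -14)) = Add(980, -364) = 616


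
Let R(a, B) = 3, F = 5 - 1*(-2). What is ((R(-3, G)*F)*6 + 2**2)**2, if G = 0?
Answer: 16900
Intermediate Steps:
F = 7 (F = 5 + 2 = 7)
((R(-3, G)*F)*6 + 2**2)**2 = ((3*7)*6 + 2**2)**2 = (21*6 + 4)**2 = (126 + 4)**2 = 130**2 = 16900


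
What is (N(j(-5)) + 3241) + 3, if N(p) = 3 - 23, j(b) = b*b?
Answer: 3224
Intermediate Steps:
j(b) = b²
N(p) = -20
(N(j(-5)) + 3241) + 3 = (-20 + 3241) + 3 = 3221 + 3 = 3224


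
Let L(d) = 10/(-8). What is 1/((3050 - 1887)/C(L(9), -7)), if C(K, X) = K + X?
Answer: -33/4652 ≈ -0.0070937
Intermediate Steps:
L(d) = -5/4 (L(d) = 10*(-⅛) = -5/4)
1/((3050 - 1887)/C(L(9), -7)) = 1/((3050 - 1887)/(-5/4 - 7)) = 1/(1163/(-33/4)) = 1/(1163*(-4/33)) = 1/(-4652/33) = -33/4652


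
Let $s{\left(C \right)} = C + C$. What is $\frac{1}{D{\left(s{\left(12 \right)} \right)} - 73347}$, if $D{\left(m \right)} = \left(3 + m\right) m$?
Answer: $- \frac{1}{72699} \approx -1.3755 \cdot 10^{-5}$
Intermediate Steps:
$s{\left(C \right)} = 2 C$
$D{\left(m \right)} = m \left(3 + m\right)$
$\frac{1}{D{\left(s{\left(12 \right)} \right)} - 73347} = \frac{1}{2 \cdot 12 \left(3 + 2 \cdot 12\right) - 73347} = \frac{1}{24 \left(3 + 24\right) - 73347} = \frac{1}{24 \cdot 27 - 73347} = \frac{1}{648 - 73347} = \frac{1}{-72699} = - \frac{1}{72699}$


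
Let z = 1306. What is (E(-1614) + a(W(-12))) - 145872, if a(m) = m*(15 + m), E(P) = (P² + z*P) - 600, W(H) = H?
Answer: 350604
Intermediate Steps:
E(P) = -600 + P² + 1306*P (E(P) = (P² + 1306*P) - 600 = -600 + P² + 1306*P)
(E(-1614) + a(W(-12))) - 145872 = ((-600 + (-1614)² + 1306*(-1614)) - 12*(15 - 12)) - 145872 = ((-600 + 2604996 - 2107884) - 12*3) - 145872 = (496512 - 36) - 145872 = 496476 - 145872 = 350604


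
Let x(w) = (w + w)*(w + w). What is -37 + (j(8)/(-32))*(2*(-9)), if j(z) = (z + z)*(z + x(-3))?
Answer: 359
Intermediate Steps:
x(w) = 4*w**2 (x(w) = (2*w)*(2*w) = 4*w**2)
j(z) = 2*z*(36 + z) (j(z) = (z + z)*(z + 4*(-3)**2) = (2*z)*(z + 4*9) = (2*z)*(z + 36) = (2*z)*(36 + z) = 2*z*(36 + z))
-37 + (j(8)/(-32))*(2*(-9)) = -37 + ((2*8*(36 + 8))/(-32))*(2*(-9)) = -37 + ((2*8*44)*(-1/32))*(-18) = -37 + (704*(-1/32))*(-18) = -37 - 22*(-18) = -37 + 396 = 359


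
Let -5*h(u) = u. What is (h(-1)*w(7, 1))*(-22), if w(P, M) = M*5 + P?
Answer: -264/5 ≈ -52.800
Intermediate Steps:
h(u) = -u/5
w(P, M) = P + 5*M (w(P, M) = 5*M + P = P + 5*M)
(h(-1)*w(7, 1))*(-22) = ((-⅕*(-1))*(7 + 5*1))*(-22) = ((7 + 5)/5)*(-22) = ((⅕)*12)*(-22) = (12/5)*(-22) = -264/5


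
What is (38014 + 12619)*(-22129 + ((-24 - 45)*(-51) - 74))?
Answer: -946026972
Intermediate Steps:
(38014 + 12619)*(-22129 + ((-24 - 45)*(-51) - 74)) = 50633*(-22129 + (-69*(-51) - 74)) = 50633*(-22129 + (3519 - 74)) = 50633*(-22129 + 3445) = 50633*(-18684) = -946026972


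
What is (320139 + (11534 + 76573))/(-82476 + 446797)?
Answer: 408246/364321 ≈ 1.1206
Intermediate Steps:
(320139 + (11534 + 76573))/(-82476 + 446797) = (320139 + 88107)/364321 = 408246*(1/364321) = 408246/364321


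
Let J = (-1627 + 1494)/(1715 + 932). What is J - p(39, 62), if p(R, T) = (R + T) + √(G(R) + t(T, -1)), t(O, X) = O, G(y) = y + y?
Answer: -267480/2647 - 2*√35 ≈ -112.88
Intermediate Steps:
G(y) = 2*y
p(R, T) = R + T + √(T + 2*R) (p(R, T) = (R + T) + √(2*R + T) = (R + T) + √(T + 2*R) = R + T + √(T + 2*R))
J = -133/2647 ≈ -0.050246
J - p(39, 62) = -133/2647 - (39 + 62 + √(62 + 2*39)) = -133/2647 - (39 + 62 + √(62 + 78)) = -133/2647 - (39 + 62 + √140) = -133/2647 - (39 + 62 + 2*√35) = -133/2647 - (101 + 2*√35) = -133/2647 + (-101 - 2*√35) = -267480/2647 - 2*√35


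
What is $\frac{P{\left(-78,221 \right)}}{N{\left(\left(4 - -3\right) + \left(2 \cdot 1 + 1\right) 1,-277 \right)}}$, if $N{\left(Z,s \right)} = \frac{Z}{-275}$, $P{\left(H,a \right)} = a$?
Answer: $- \frac{12155}{2} \approx -6077.5$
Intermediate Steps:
$N{\left(Z,s \right)} = - \frac{Z}{275}$ ($N{\left(Z,s \right)} = Z \left(- \frac{1}{275}\right) = - \frac{Z}{275}$)
$\frac{P{\left(-78,221 \right)}}{N{\left(\left(4 - -3\right) + \left(2 \cdot 1 + 1\right) 1,-277 \right)}} = \frac{221}{\left(- \frac{1}{275}\right) \left(\left(4 - -3\right) + \left(2 \cdot 1 + 1\right) 1\right)} = \frac{221}{\left(- \frac{1}{275}\right) \left(\left(4 + 3\right) + \left(2 + 1\right) 1\right)} = \frac{221}{\left(- \frac{1}{275}\right) \left(7 + 3 \cdot 1\right)} = \frac{221}{\left(- \frac{1}{275}\right) \left(7 + 3\right)} = \frac{221}{\left(- \frac{1}{275}\right) 10} = \frac{221}{- \frac{2}{55}} = 221 \left(- \frac{55}{2}\right) = - \frac{12155}{2}$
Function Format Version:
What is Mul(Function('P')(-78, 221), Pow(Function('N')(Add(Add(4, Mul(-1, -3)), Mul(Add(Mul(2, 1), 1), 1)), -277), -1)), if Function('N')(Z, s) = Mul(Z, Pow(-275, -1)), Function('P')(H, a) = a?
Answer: Rational(-12155, 2) ≈ -6077.5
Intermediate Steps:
Function('N')(Z, s) = Mul(Rational(-1, 275), Z) (Function('N')(Z, s) = Mul(Z, Rational(-1, 275)) = Mul(Rational(-1, 275), Z))
Mul(Function('P')(-78, 221), Pow(Function('N')(Add(Add(4, Mul(-1, -3)), Mul(Add(Mul(2, 1), 1), 1)), -277), -1)) = Mul(221, Pow(Mul(Rational(-1, 275), Add(Add(4, Mul(-1, -3)), Mul(Add(Mul(2, 1), 1), 1))), -1)) = Mul(221, Pow(Mul(Rational(-1, 275), Add(Add(4, 3), Mul(Add(2, 1), 1))), -1)) = Mul(221, Pow(Mul(Rational(-1, 275), Add(7, Mul(3, 1))), -1)) = Mul(221, Pow(Mul(Rational(-1, 275), Add(7, 3)), -1)) = Mul(221, Pow(Mul(Rational(-1, 275), 10), -1)) = Mul(221, Pow(Rational(-2, 55), -1)) = Mul(221, Rational(-55, 2)) = Rational(-12155, 2)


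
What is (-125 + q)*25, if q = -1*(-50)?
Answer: -1875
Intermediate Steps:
q = 50
(-125 + q)*25 = (-125 + 50)*25 = -75*25 = -1875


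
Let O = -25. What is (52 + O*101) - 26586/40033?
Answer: -14146885/5719 ≈ -2473.7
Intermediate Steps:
(52 + O*101) - 26586/40033 = (52 - 25*101) - 26586/40033 = (52 - 2525) - 26586/40033 = -2473 - 1*3798/5719 = -2473 - 3798/5719 = -14146885/5719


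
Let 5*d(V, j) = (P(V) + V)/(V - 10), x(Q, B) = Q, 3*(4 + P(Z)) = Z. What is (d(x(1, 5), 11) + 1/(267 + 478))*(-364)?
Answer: -443716/20115 ≈ -22.059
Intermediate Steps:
P(Z) = -4 + Z/3
d(V, j) = (-4 + 4*V/3)/(5*(-10 + V)) (d(V, j) = (((-4 + V/3) + V)/(V - 10))/5 = ((-4 + 4*V/3)/(-10 + V))/5 = (-4 + 4*V/3)/(5*(-10 + V)))
(d(x(1, 5), 11) + 1/(267 + 478))*(-364) = (4*(-3 + 1)/(15*(-10 + 1)) + 1/(267 + 478))*(-364) = ((4/15)*(-2)/(-9) + 1/745)*(-364) = ((4/15)*(-1/9)*(-2) + 1/745)*(-364) = (8/135 + 1/745)*(-364) = (1219/20115)*(-364) = -443716/20115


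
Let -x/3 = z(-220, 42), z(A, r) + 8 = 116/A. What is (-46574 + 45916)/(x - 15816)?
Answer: 36190/868473 ≈ 0.041671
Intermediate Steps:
z(A, r) = -8 + 116/A
x = 1407/55 (x = -3*(-8 + 116/(-220)) = -3*(-8 + 116*(-1/220)) = -3*(-8 - 29/55) = -3*(-469/55) = 1407/55 ≈ 25.582)
(-46574 + 45916)/(x - 15816) = (-46574 + 45916)/(1407/55 - 15816) = -658/(-868473/55) = -658*(-55/868473) = 36190/868473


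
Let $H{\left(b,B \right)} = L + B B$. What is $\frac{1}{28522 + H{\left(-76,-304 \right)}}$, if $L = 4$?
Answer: $\frac{1}{120942} \approx 8.2684 \cdot 10^{-6}$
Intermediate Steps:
$H{\left(b,B \right)} = 4 + B^{2}$ ($H{\left(b,B \right)} = 4 + B B = 4 + B^{2}$)
$\frac{1}{28522 + H{\left(-76,-304 \right)}} = \frac{1}{28522 + \left(4 + \left(-304\right)^{2}\right)} = \frac{1}{28522 + \left(4 + 92416\right)} = \frac{1}{28522 + 92420} = \frac{1}{120942}$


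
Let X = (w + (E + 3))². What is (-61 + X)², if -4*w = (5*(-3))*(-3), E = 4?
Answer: 471969/256 ≈ 1843.6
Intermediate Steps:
w = -45/4 (w = -5*(-3)*(-3)/4 = -(-15)*(-3)/4 = -¼*45 = -45/4 ≈ -11.250)
X = 289/16 (X = (-45/4 + (4 + 3))² = (-45/4 + 7)² = (-17/4)² = 289/16 ≈ 18.063)
(-61 + X)² = (-61 + 289/16)² = (-687/16)² = 471969/256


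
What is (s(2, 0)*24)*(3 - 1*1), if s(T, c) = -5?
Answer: -240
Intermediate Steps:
(s(2, 0)*24)*(3 - 1*1) = (-5*24)*(3 - 1*1) = -120*(3 - 1) = -120*2 = -240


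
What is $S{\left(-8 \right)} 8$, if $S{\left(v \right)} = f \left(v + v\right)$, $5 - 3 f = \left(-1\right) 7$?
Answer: $-512$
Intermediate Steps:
$f = 4$ ($f = \frac{5}{3} - \frac{\left(-1\right) 7}{3} = \frac{5}{3} - - \frac{7}{3} = \frac{5}{3} + \frac{7}{3} = 4$)
$S{\left(v \right)} = 8 v$ ($S{\left(v \right)} = 4 \left(v + v\right) = 4 \cdot 2 v = 8 v$)
$S{\left(-8 \right)} 8 = 8 \left(-8\right) 8 = \left(-64\right) 8 = -512$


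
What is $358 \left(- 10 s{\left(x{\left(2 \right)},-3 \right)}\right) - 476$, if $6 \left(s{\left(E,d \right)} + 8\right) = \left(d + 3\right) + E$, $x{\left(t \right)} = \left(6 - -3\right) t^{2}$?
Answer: $6684$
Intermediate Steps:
$x{\left(t \right)} = 9 t^{2}$ ($x{\left(t \right)} = \left(6 + 3\right) t^{2} = 9 t^{2}$)
$s{\left(E,d \right)} = - \frac{15}{2} + \frac{E}{6} + \frac{d}{6}$ ($s{\left(E,d \right)} = -8 + \frac{\left(d + 3\right) + E}{6} = -8 + \frac{\left(3 + d\right) + E}{6} = -8 + \frac{3 + E + d}{6} = -8 + \left(\frac{1}{2} + \frac{E}{6} + \frac{d}{6}\right) = - \frac{15}{2} + \frac{E}{6} + \frac{d}{6}$)
$358 \left(- 10 s{\left(x{\left(2 \right)},-3 \right)}\right) - 476 = 358 \left(- 10 \left(- \frac{15}{2} + \frac{9 \cdot 2^{2}}{6} + \frac{1}{6} \left(-3\right)\right)\right) - 476 = 358 \left(- 10 \left(- \frac{15}{2} + \frac{9 \cdot 4}{6} - \frac{1}{2}\right)\right) - 476 = 358 \left(- 10 \left(- \frac{15}{2} + \frac{1}{6} \cdot 36 - \frac{1}{2}\right)\right) - 476 = 358 \left(- 10 \left(- \frac{15}{2} + 6 - \frac{1}{2}\right)\right) - 476 = 358 \left(\left(-10\right) \left(-2\right)\right) - 476 = 358 \cdot 20 - 476 = 7160 - 476 = 6684$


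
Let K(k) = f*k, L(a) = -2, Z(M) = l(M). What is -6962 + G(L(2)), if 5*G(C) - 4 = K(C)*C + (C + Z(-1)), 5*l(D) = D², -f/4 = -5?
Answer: -173639/25 ≈ -6945.6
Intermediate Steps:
f = 20 (f = -4*(-5) = 20)
l(D) = D²/5
Z(M) = M²/5
K(k) = 20*k
G(C) = 21/25 + 4*C² + C/5 (G(C) = ⅘ + ((20*C)*C + (C + (⅕)*(-1)²))/5 = ⅘ + (20*C² + (C + (⅕)*1))/5 = ⅘ + (20*C² + (C + ⅕))/5 = ⅘ + (20*C² + (⅕ + C))/5 = ⅘ + (⅕ + C + 20*C²)/5 = ⅘ + (1/25 + 4*C² + C/5) = 21/25 + 4*C² + C/5)
-6962 + G(L(2)) = -6962 + (21/25 + 4*(-2)² + (⅕)*(-2)) = -6962 + (21/25 + 4*4 - ⅖) = -6962 + (21/25 + 16 - ⅖) = -6962 + 411/25 = -173639/25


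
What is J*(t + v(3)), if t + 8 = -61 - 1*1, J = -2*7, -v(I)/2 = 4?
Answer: 1092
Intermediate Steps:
v(I) = -8 (v(I) = -2*4 = -8)
J = -14
t = -70 (t = -8 + (-61 - 1*1) = -8 + (-61 - 1) = -8 - 62 = -70)
J*(t + v(3)) = -14*(-70 - 8) = -14*(-78) = 1092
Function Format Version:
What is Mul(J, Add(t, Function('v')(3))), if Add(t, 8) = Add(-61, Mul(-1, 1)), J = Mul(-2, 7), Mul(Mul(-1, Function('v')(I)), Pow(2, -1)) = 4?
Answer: 1092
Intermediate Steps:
Function('v')(I) = -8 (Function('v')(I) = Mul(-2, 4) = -8)
J = -14
t = -70 (t = Add(-8, Add(-61, Mul(-1, 1))) = Add(-8, Add(-61, -1)) = Add(-8, -62) = -70)
Mul(J, Add(t, Function('v')(3))) = Mul(-14, Add(-70, -8)) = Mul(-14, -78) = 1092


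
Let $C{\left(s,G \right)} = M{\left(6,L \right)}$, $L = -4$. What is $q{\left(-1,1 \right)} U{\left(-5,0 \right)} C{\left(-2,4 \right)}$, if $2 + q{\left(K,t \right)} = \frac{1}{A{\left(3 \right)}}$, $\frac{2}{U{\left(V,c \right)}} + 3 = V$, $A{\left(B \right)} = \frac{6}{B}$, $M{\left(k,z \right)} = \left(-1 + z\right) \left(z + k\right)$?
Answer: $- \frac{15}{4} \approx -3.75$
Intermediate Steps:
$M{\left(k,z \right)} = \left(-1 + z\right) \left(k + z\right)$
$U{\left(V,c \right)} = \frac{2}{-3 + V}$
$C{\left(s,G \right)} = -10$ ($C{\left(s,G \right)} = \left(-4\right)^{2} - 6 - -4 + 6 \left(-4\right) = 16 - 6 + 4 - 24 = -10$)
$q{\left(K,t \right)} = - \frac{3}{2}$ ($q{\left(K,t \right)} = -2 + \frac{1}{6 \cdot \frac{1}{3}} = -2 + \frac{1}{2} = - \frac{3}{2}$)
$q{\left(-1,1 \right)} U{\left(-5,0 \right)} C{\left(-2,4 \right)} = - \frac{3 \frac{2}{-3 - 5}}{2} \left(-10\right) = - \frac{3 \frac{2}{-8}}{2} \left(-10\right) = - \frac{3 \cdot 2 \left(- \frac{1}{8}\right)}{2} \left(-10\right) = \left(- \frac{3}{2}\right) \left(- \frac{1}{4}\right) \left(-10\right) = \frac{3}{8} \left(-10\right) = - \frac{15}{4}$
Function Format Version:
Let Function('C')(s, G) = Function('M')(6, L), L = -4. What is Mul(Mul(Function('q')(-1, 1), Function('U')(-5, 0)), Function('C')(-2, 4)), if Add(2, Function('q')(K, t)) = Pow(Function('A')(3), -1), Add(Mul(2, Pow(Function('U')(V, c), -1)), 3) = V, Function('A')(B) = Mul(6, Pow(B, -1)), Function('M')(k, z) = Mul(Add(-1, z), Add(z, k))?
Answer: Rational(-15, 4) ≈ -3.7500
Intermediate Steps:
Function('M')(k, z) = Mul(Add(-1, z), Add(k, z))
Function('U')(V, c) = Mul(2, Pow(Add(-3, V), -1))
Function('C')(s, G) = -10 (Function('C')(s, G) = Add(Pow(-4, 2), Mul(-1, 6), Mul(-1, -4), Mul(6, -4)) = Add(16, -6, 4, -24) = -10)
Function('q')(K, t) = Rational(-3, 2) (Function('q')(K, t) = Add(-2, Pow(Mul(6, Pow(3, -1)), -1)) = Add(-2, Pow(Mul(6, Rational(1, 3)), -1)) = Add(-2, Pow(2, -1)) = Add(-2, Rational(1, 2)) = Rational(-3, 2))
Mul(Mul(Function('q')(-1, 1), Function('U')(-5, 0)), Function('C')(-2, 4)) = Mul(Mul(Rational(-3, 2), Mul(2, Pow(Add(-3, -5), -1))), -10) = Mul(Mul(Rational(-3, 2), Mul(2, Pow(-8, -1))), -10) = Mul(Mul(Rational(-3, 2), Mul(2, Rational(-1, 8))), -10) = Mul(Mul(Rational(-3, 2), Rational(-1, 4)), -10) = Mul(Rational(3, 8), -10) = Rational(-15, 4)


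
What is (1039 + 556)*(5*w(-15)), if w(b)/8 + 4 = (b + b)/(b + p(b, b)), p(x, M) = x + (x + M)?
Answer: -223300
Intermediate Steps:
p(x, M) = M + 2*x (p(x, M) = x + (M + x) = M + 2*x)
w(b) = -28 (w(b) = -32 + 8*((b + b)/(b + (b + 2*b))) = -32 + 8*((2*b)/(b + 3*b)) = -32 + 8*((2*b)/((4*b))) = -32 + 8*((2*b)*(1/(4*b))) = -32 + 8*(½) = -32 + 4 = -28)
(1039 + 556)*(5*w(-15)) = (1039 + 556)*(5*(-28)) = 1595*(-140) = -223300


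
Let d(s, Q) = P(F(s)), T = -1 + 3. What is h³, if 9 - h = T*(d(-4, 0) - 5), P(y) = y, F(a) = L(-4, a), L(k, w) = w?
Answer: 19683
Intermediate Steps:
T = 2
F(a) = a
d(s, Q) = s
h = 27 (h = 9 - 2*(-4 - 5) = 9 - 2*(-9) = 9 - 1*(-18) = 9 + 18 = 27)
h³ = 27³ = 19683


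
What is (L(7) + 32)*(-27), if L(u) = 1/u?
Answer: -6075/7 ≈ -867.86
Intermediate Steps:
(L(7) + 32)*(-27) = (1/7 + 32)*(-27) = (225/7)*(-27) = -6075/7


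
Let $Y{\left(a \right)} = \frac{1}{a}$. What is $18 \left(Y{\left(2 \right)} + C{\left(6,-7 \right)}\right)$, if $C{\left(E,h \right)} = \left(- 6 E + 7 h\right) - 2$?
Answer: $-1557$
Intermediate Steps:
$C{\left(E,h \right)} = -2 - 6 E + 7 h$
$18 \left(Y{\left(2 \right)} + C{\left(6,-7 \right)}\right) = 18 \left(\frac{1}{2} - 87\right) = 18 \left(- \frac{173}{2}\right) = -1557$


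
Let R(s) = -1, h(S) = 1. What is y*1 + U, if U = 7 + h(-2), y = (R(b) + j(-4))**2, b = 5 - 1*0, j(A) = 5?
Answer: 24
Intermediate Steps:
b = 5 (b = 5 + 0 = 5)
y = 16 (y = (-1 + 5)**2 = 4**2 = 16)
U = 8 (U = 7 + 1 = 8)
y*1 + U = 16*1 + 8 = 16 + 8 = 24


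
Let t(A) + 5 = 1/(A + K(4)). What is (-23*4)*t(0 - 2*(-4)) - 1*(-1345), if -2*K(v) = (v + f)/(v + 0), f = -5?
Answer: 116589/65 ≈ 1793.7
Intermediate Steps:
K(v) = -(-5 + v)/(2*v) (K(v) = -(v - 5)/(2*(v + 0)) = -(-5 + v)/(2*v))
t(A) = -5 + 1/(⅛ + A) (t(A) = -5 + 1/(A + (½)*(5 - 1*4)/4) = -5 + 1/(A + (½)*(¼)*(5 - 4)) = -5 + 1/(A + (½)*(¼)*1) = -5 + 1/(A + ⅛) = -5 + 1/(⅛ + A))
(-23*4)*t(0 - 2*(-4)) - 1*(-1345) = (-23*4)*((3 - 40*(0 - 2*(-4)))/(1 + 8*(0 - 2*(-4)))) - 1*(-1345) = -92*(3 - 40*(0 + 8))/(1 + 8*(0 + 8)) + 1345 = -92*(3 - 40*8)/(1 + 8*8) + 1345 = -92*(3 - 320)/(1 + 64) + 1345 = -92*(-317)/65 + 1345 = -92*(-317/65) + 1345 = 29164/65 + 1345 = 116589/65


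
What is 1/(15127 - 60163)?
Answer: -1/45036 ≈ -2.2204e-5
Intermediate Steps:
1/(15127 - 60163) = 1/(-45036) = -1/45036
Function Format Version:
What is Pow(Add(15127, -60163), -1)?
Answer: Rational(-1, 45036) ≈ -2.2204e-5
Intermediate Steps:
Pow(Add(15127, -60163), -1) = Pow(-45036, -1) = Rational(-1, 45036)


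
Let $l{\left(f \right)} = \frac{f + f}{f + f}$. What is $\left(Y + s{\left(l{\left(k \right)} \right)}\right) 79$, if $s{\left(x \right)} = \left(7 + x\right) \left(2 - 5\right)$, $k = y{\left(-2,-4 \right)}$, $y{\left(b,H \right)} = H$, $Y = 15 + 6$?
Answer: $-237$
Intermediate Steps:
$Y = 21$
$k = -4$
$l{\left(f \right)} = 1$ ($l{\left(f \right)} = \frac{2 f}{2 f} = 2 f \frac{1}{2 f} = 1$)
$s{\left(x \right)} = -21 - 3 x$ ($s{\left(x \right)} = \left(7 + x\right) \left(-3\right) = -21 - 3 x$)
$\left(Y + s{\left(l{\left(k \right)} \right)}\right) 79 = \left(21 - 24\right) 79 = \left(-3\right) 79 = -237$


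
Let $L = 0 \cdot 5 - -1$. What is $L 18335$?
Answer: $18335$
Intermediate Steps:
$L = 1$ ($L = 0 + 1 = 1$)
$L 18335 = 1 \cdot 18335 = 18335$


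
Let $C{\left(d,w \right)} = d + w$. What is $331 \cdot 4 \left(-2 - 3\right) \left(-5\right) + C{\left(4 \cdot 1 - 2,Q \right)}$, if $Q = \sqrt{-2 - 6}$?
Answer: $33102 + 2 i \sqrt{2} \approx 33102.0 + 2.8284 i$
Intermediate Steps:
$Q = 2 i \sqrt{2}$ ($Q = \sqrt{-2 - 6} = \sqrt{-8} = 2 i \sqrt{2} \approx 2.8284 i$)
$331 \cdot 4 \left(-2 - 3\right) \left(-5\right) + C{\left(4 \cdot 1 - 2,Q \right)} = 331 \cdot 4 \left(-2 - 3\right) \left(-5\right) + \left(\left(4 \cdot 1 - 2\right) + 2 i \sqrt{2}\right) = 331 \cdot 4 \left(-2 - 3\right) \left(-5\right) + \left(\left(4 - 2\right) + 2 i \sqrt{2}\right) = 331 \cdot 4 \left(-5\right) \left(-5\right) + \left(2 + 2 i \sqrt{2}\right) = 331 \left(\left(-20\right) \left(-5\right)\right) + \left(2 + 2 i \sqrt{2}\right) = 331 \cdot 100 + \left(2 + 2 i \sqrt{2}\right) = 33100 + \left(2 + 2 i \sqrt{2}\right) = 33102 + 2 i \sqrt{2}$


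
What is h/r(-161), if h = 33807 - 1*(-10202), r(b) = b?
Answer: -6287/23 ≈ -273.35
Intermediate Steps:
h = 44009 (h = 33807 + 10202 = 44009)
h/r(-161) = 44009/(-161) = 44009*(-1/161) = -6287/23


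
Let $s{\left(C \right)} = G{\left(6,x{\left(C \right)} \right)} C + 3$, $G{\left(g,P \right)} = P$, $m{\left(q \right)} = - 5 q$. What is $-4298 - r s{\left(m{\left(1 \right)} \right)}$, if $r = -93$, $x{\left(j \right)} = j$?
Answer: $-1694$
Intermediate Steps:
$s{\left(C \right)} = 3 + C^{2}$ ($s{\left(C \right)} = C C + 3 = C^{2} + 3 = 3 + C^{2}$)
$-4298 - r s{\left(m{\left(1 \right)} \right)} = -4298 - - 93 \left(3 + \left(\left(-5\right) 1\right)^{2}\right) = -4298 - - 93 \left(3 + \left(-5\right)^{2}\right) = -4298 - - 93 \left(3 + 25\right) = -4298 - \left(-93\right) 28 = -4298 - -2604 = -4298 + 2604 = -1694$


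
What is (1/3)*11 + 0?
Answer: 11/3 ≈ 3.6667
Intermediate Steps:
(1/3)*11 + 0 = ((⅓)*1)*11 + 0 = (⅓)*11 + 0 = 11/3 + 0 = 11/3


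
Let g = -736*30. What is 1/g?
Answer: -1/22080 ≈ -4.5290e-5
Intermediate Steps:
g = -22080
1/g = 1/(-22080) = -1/22080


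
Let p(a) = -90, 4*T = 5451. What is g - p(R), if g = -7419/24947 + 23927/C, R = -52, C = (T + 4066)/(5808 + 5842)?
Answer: 55177136953/1072721 ≈ 51437.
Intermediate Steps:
T = 5451/4 (T = (¼)*5451 = 5451/4 ≈ 1362.8)
C = 4343/9320 (C = (5451/4 + 4066)/(5808 + 5842) = (21715/4)/11650 = (21715/4)*(1/11650) = 4343/9320 ≈ 0.46599)
g = 55080592063/1072721 (g = -7419/24947 + 23927/(4343/9320) = -7419*1/24947 + 23927*(9320/4343) = -7419/24947 + 222999640/4343 = 55080592063/1072721 ≈ 51347.)
g - p(R) = 55080592063/1072721 - 1*(-90) = 55080592063/1072721 + 90 = 55177136953/1072721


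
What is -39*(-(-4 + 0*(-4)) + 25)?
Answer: -1131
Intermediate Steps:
-39*(-(-4 + 0*(-4)) + 25) = -39*(-(-4 + 0) + 25) = -39*(-1*(-4) + 25) = -39*(4 + 25) = -39*29 = -1131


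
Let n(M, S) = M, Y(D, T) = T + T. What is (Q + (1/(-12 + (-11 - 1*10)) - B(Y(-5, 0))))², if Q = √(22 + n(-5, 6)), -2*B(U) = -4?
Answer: 23002/1089 - 134*√17/33 ≈ 4.3798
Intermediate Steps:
Y(D, T) = 2*T
B(U) = 2 (B(U) = -½*(-4) = 2)
Q = √17 (Q = √(22 - 5) = √17 ≈ 4.1231)
(Q + (1/(-12 + (-11 - 1*10)) - B(Y(-5, 0))))² = (√17 + (1/(-12 + (-11 - 1*10)) - 1*2))² = (√17 + (1/(-12 + (-11 - 10)) - 2))² = (√17 + (1/(-12 - 21) - 2))² = (√17 + (1/(-33) - 2))² = (√17 + (-1/33 - 2))² = (√17 - 67/33)² = (-67/33 + √17)²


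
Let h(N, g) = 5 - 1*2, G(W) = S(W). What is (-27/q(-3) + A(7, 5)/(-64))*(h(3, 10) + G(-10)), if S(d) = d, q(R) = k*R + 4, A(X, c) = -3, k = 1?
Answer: 12075/64 ≈ 188.67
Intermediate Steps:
q(R) = 4 + R (q(R) = 1*R + 4 = R + 4 = 4 + R)
G(W) = W
h(N, g) = 3 (h(N, g) = 5 - 2 = 3)
(-27/q(-3) + A(7, 5)/(-64))*(h(3, 10) + G(-10)) = (-27/(4 - 3) - 3/(-64))*(3 - 10) = (-27/1 - 3*(-1/64))*(-7) = (-27*1 + 3/64)*(-7) = (-27 + 3/64)*(-7) = -1725/64*(-7) = 12075/64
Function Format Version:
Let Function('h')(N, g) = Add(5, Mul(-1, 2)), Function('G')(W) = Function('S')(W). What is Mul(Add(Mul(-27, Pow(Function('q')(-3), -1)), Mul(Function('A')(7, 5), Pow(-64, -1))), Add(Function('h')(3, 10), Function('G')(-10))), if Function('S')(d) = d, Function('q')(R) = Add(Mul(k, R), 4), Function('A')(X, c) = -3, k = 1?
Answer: Rational(12075, 64) ≈ 188.67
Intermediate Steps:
Function('q')(R) = Add(4, R) (Function('q')(R) = Add(Mul(1, R), 4) = Add(R, 4) = Add(4, R))
Function('G')(W) = W
Function('h')(N, g) = 3 (Function('h')(N, g) = Add(5, -2) = 3)
Mul(Add(Mul(-27, Pow(Function('q')(-3), -1)), Mul(Function('A')(7, 5), Pow(-64, -1))), Add(Function('h')(3, 10), Function('G')(-10))) = Mul(Add(Mul(-27, Pow(Add(4, -3), -1)), Mul(-3, Pow(-64, -1))), Add(3, -10)) = Mul(Add(Mul(-27, Pow(1, -1)), Mul(-3, Rational(-1, 64))), -7) = Mul(Add(Mul(-27, 1), Rational(3, 64)), -7) = Mul(Add(-27, Rational(3, 64)), -7) = Mul(Rational(-1725, 64), -7) = Rational(12075, 64)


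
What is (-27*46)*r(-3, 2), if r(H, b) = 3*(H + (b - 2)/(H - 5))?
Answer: 11178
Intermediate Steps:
r(H, b) = 3*H + 3*(-2 + b)/(-5 + H) (r(H, b) = 3*(H + (-2 + b)/(-5 + H)) = 3*H + 3*(-2 + b)/(-5 + H))
(-27*46)*r(-3, 2) = (-27*46)*(3*(-2 + 2 + (-3)² - 5*(-3))/(-5 - 3)) = -3726*(-2 + 2 + 9 + 15)/(-8) = -3726*(-1)*24/8 = -1242*(-9) = 11178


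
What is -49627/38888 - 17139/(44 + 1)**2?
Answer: -255665369/26249400 ≈ -9.7399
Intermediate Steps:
-49627/38888 - 17139/(44 + 1)**2 = -49627*1/38888 - 17139/(45**2) = -49627/38888 - 17139/2025 = -49627/38888 - 17139*1/2025 = -49627/38888 - 5713/675 = -255665369/26249400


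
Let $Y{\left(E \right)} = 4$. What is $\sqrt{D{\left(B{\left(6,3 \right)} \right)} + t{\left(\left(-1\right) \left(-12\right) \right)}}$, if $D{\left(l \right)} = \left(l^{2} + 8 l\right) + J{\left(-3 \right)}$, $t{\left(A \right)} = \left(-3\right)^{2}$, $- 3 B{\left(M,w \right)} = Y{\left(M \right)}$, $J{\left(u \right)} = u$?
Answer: $\frac{i \sqrt{26}}{3} \approx 1.6997 i$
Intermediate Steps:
$B{\left(M,w \right)} = - \frac{4}{3}$ ($B{\left(M,w \right)} = \left(- \frac{1}{3}\right) 4 = - \frac{4}{3}$)
$t{\left(A \right)} = 9$
$D{\left(l \right)} = -3 + l^{2} + 8 l$ ($D{\left(l \right)} = \left(l^{2} + 8 l\right) - 3 = -3 + l^{2} + 8 l$)
$\sqrt{D{\left(B{\left(6,3 \right)} \right)} + t{\left(\left(-1\right) \left(-12\right) \right)}} = \sqrt{\left(-3 + \left(- \frac{4}{3}\right)^{2} + 8 \left(- \frac{4}{3}\right)\right) + 9} = \sqrt{\left(-3 + \frac{16}{9} - \frac{32}{3}\right) + 9} = \sqrt{- \frac{107}{9} + 9} = \sqrt{- \frac{26}{9}} = \frac{i \sqrt{26}}{3}$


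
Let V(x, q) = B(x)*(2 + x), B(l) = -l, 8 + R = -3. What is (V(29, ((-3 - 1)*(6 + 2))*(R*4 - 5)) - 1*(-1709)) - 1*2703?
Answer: -1893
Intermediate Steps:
R = -11 (R = -8 - 3 = -11)
V(x, q) = -x*(2 + x) (V(x, q) = (-x)*(2 + x) = -x*(2 + x))
(V(29, ((-3 - 1)*(6 + 2))*(R*4 - 5)) - 1*(-1709)) - 1*2703 = (-1*29*(2 + 29) - 1*(-1709)) - 1*2703 = (-1*29*31 + 1709) - 2703 = (-899 + 1709) - 2703 = 810 - 2703 = -1893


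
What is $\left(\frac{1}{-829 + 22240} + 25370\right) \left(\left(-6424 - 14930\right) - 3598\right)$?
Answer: $- \frac{13553853315592}{21411} \approx -6.3303 \cdot 10^{8}$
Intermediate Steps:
$\left(\frac{1}{-829 + 22240} + 25370\right) \left(\left(-6424 - 14930\right) - 3598\right) = \left(\frac{1}{21411} + 25370\right) \left(\left(-6424 - 14930\right) - 3598\right) = \left(\frac{1}{21411} + 25370\right) \left(-21354 - 3598\right) = \frac{543197071}{21411} \left(-24952\right) = - \frac{13553853315592}{21411}$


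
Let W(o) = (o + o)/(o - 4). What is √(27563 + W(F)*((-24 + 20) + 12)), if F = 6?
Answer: √27611 ≈ 166.17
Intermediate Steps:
W(o) = 2*o/(-4 + o) (W(o) = (2*o)/(-4 + o) = 2*o/(-4 + o))
√(27563 + W(F)*((-24 + 20) + 12)) = √(27563 + (2*6/(-4 + 6))*((-24 + 20) + 12)) = √(27563 + (2*6/2)*(-4 + 12)) = √(27563 + (2*6*(½))*8) = √(27563 + 6*8) = √(27563 + 48) = √27611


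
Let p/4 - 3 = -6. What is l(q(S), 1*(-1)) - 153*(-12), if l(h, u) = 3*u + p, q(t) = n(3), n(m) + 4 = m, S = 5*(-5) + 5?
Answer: 1821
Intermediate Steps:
S = -20 (S = -25 + 5 = -20)
n(m) = -4 + m
q(t) = -1 (q(t) = -4 + 3 = -1)
p = -12 (p = 12 + 4*(-6) = 12 - 24 = -12)
l(h, u) = -12 + 3*u (l(h, u) = 3*u - 12 = -12 + 3*u)
l(q(S), 1*(-1)) - 153*(-12) = (-12 + 3*(1*(-1))) - 153*(-12) = (-12 + 3*(-1)) + 1836 = (-12 - 3) + 1836 = -15 + 1836 = 1821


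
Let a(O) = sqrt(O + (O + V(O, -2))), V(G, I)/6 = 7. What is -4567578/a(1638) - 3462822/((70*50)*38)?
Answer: -1731411/66500 - 761263*sqrt(3318)/553 ≈ -79321.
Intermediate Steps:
V(G, I) = 42 (V(G, I) = 6*7 = 42)
a(O) = sqrt(42 + 2*O) (a(O) = sqrt(O + (O + 42)) = sqrt(O + (42 + O)) = sqrt(42 + 2*O))
-4567578/a(1638) - 3462822/((70*50)*38) = -4567578/sqrt(42 + 2*1638) - 3462822/((70*50)*38) = -4567578/sqrt(42 + 3276) - 3462822/(3500*38) = -4567578*sqrt(3318)/3318 - 3462822/133000 = -761263*sqrt(3318)/553 - 3462822*1/133000 = -761263*sqrt(3318)/553 - 1731411/66500 = -1731411/66500 - 761263*sqrt(3318)/553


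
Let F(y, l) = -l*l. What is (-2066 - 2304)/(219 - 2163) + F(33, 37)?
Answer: -1328483/972 ≈ -1366.8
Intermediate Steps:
F(y, l) = -l²
(-2066 - 2304)/(219 - 2163) + F(33, 37) = (-2066 - 2304)/(219 - 2163) - 1*37² = -4370/(-1944) - 1*1369 = -4370*(-1/1944) - 1369 = 2185/972 - 1369 = -1328483/972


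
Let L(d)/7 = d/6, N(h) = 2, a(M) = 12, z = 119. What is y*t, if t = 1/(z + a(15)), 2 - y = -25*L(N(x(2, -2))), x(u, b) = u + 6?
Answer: 181/393 ≈ 0.46056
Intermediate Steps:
x(u, b) = 6 + u
L(d) = 7*d/6 (L(d) = 7*(d/6) = 7*d/6)
y = 181/3 (y = 2 - (-25)*(7/6)*2 = 2 - (-25)*7/3 = 2 - 1*(-175/3) = 2 + 175/3 = 181/3 ≈ 60.333)
t = 1/131 (t = 1/(119 + 12) = 1/131 ≈ 0.0076336)
y*t = (181/3)*(1/131) = 181/393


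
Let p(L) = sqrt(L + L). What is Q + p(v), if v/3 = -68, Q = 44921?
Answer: 44921 + 2*I*sqrt(102) ≈ 44921.0 + 20.199*I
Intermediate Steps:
v = -204 (v = 3*(-68) = -204)
p(L) = sqrt(2)*sqrt(L) (p(L) = sqrt(2*L) = sqrt(2)*sqrt(L))
Q + p(v) = 44921 + sqrt(2)*sqrt(-204) = 44921 + sqrt(2)*(2*I*sqrt(51)) = 44921 + 2*I*sqrt(102)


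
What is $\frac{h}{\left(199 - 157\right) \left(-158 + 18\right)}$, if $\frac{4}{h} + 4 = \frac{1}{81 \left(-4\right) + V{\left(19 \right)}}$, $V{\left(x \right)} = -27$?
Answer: $\frac{117}{688450} \approx 0.00016995$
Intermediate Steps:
$h = - \frac{1404}{1405}$ ($h = \frac{4}{-4 + \frac{1}{81 \left(-4\right) - 27}} = \frac{4}{-4 + \frac{1}{-324 - 27}} = \frac{4}{-4 + \frac{1}{-351}} = \frac{4}{-4 - \frac{1}{351}} = \frac{4}{- \frac{1405}{351}} = 4 \left(- \frac{351}{1405}\right) = - \frac{1404}{1405} \approx -0.99929$)
$\frac{h}{\left(199 - 157\right) \left(-158 + 18\right)} = - \frac{1404}{1405 \left(199 - 157\right) \left(-158 + 18\right)} = - \frac{1404}{1405 \cdot 42 \left(-140\right)} = - \frac{1404}{1405 \left(-5880\right)} = \left(- \frac{1404}{1405}\right) \left(- \frac{1}{5880}\right) = \frac{117}{688450}$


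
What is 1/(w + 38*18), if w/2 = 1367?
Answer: 1/3418 ≈ 0.00029257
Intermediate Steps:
w = 2734 (w = 2*1367 = 2734)
1/(w + 38*18) = 1/(2734 + 38*18) = 1/(2734 + 684) = 1/3418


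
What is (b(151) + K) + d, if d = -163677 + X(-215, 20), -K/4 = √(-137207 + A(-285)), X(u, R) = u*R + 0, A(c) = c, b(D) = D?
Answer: -167826 - 8*I*√34373 ≈ -1.6783e+5 - 1483.2*I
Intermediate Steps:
X(u, R) = R*u (X(u, R) = R*u + 0 = R*u)
K = -8*I*√34373 (K = -4*√(-137207 - 285) = -8*I*√34373 ≈ -1483.2*I)
d = -167977 (d = -163677 + 20*(-215) = -163677 - 4300 = -167977)
(b(151) + K) + d = (151 - 8*I*√34373) - 167977 = -167826 - 8*I*√34373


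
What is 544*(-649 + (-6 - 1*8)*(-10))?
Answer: -276896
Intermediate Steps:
544*(-649 + (-6 - 1*8)*(-10)) = 544*(-649 + (-6 - 8)*(-10)) = 544*(-649 - 14*(-10)) = 544*(-649 + 140) = 544*(-509) = -276896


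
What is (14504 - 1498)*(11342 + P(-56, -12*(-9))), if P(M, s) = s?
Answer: 148918700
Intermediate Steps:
(14504 - 1498)*(11342 + P(-56, -12*(-9))) = (14504 - 1498)*(11342 - 12*(-9)) = 13006*(11342 + 108) = 13006*11450 = 148918700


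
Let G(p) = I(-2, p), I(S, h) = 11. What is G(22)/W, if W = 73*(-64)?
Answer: -11/4672 ≈ -0.0023545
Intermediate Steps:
W = -4672
G(p) = 11
G(22)/W = 11/(-4672) = 11*(-1/4672) = -11/4672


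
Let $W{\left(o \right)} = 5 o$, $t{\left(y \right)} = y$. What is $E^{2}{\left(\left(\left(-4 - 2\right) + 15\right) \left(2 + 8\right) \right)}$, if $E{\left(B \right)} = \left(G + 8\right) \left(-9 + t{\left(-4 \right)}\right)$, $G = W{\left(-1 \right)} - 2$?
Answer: $169$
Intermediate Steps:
$G = -7$ ($G = 5 \left(-1\right) - 2 = -5 - 2 = -7$)
$E{\left(B \right)} = -13$ ($E{\left(B \right)} = \left(-7 + 8\right) \left(-9 - 4\right) = 1 \left(-13\right) = -13$)
$E^{2}{\left(\left(\left(-4 - 2\right) + 15\right) \left(2 + 8\right) \right)} = \left(-13\right)^{2} = 169$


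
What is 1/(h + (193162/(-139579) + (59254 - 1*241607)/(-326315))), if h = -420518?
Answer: -4140611035/1741204887489643 ≈ -2.3780e-6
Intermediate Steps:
1/(h + (193162/(-139579) + (59254 - 1*241607)/(-326315))) = 1/(-420518 + (193162/(-139579) + (59254 - 1*241607)/(-326315))) = 1/(-420518 + (193162*(-1/139579) + (59254 - 241607)*(-1/326315))) = 1/(-420518 + (-193162/139579 - 182353*(-1/326315))) = 1/(-420518 + (-193162/139579 + 182353/326315)) = 1/(-420518 - 3416273513/4140611035) = 1/(-1741204887489643/4140611035) = -4140611035/1741204887489643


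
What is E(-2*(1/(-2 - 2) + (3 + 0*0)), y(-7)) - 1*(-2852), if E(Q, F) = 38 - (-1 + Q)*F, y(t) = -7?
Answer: 5689/2 ≈ 2844.5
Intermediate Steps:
E(Q, F) = 38 - F*(-1 + Q)
E(-2*(1/(-2 - 2) + (3 + 0*0)), y(-7)) - 1*(-2852) = (38 - 7 - 1*(-7)*(-2*(1/(-2 - 2) + (3 + 0*0)))) - 1*(-2852) = (38 - 7 - 1*(-7)*(-2*(1/(-4) + (3 + 0)))) + 2852 = (38 - 7 - 1*(-7)*(-2*(-¼ + 3))) + 2852 = (38 - 7 - 1*(-7)*(-2*11/4)) + 2852 = (38 - 7 - 1*(-7)*(-11/2)) + 2852 = (38 - 7 - 77/2) + 2852 = -15/2 + 2852 = 5689/2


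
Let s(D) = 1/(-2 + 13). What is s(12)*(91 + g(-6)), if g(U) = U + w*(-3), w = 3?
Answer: 76/11 ≈ 6.9091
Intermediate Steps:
g(U) = -9 + U (g(U) = U + 3*(-3) = U - 9 = -9 + U)
s(D) = 1/11
s(12)*(91 + g(-6)) = (91 + (-9 - 6))/11 = (91 - 15)/11 = (1/11)*76 = 76/11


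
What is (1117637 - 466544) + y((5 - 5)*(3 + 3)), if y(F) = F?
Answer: 651093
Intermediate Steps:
(1117637 - 466544) + y((5 - 5)*(3 + 3)) = (1117637 - 466544) + (5 - 5)*(3 + 3) = 651093 + 0*6 = 651093 + 0 = 651093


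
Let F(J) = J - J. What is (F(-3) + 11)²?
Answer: 121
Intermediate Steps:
F(J) = 0
(F(-3) + 11)² = (0 + 11)² = 11² = 121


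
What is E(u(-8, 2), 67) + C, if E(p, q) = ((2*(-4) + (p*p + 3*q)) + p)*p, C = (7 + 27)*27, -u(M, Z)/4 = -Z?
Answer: 3038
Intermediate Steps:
u(M, Z) = 4*Z (u(M, Z) = -(-4)*Z = 4*Z)
C = 918 (C = 34*27 = 918)
E(p, q) = p*(-8 + p + p**2 + 3*q) (E(p, q) = ((-8 + (p**2 + 3*q)) + p)*p = ((-8 + p**2 + 3*q) + p)*p = (-8 + p + p**2 + 3*q)*p = p*(-8 + p + p**2 + 3*q))
E(u(-8, 2), 67) + C = (4*2)*(-8 + 4*2 + (4*2)**2 + 3*67) + 918 = 8*(-8 + 8 + 8**2 + 201) + 918 = 8*(-8 + 8 + 64 + 201) + 918 = 8*265 + 918 = 2120 + 918 = 3038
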